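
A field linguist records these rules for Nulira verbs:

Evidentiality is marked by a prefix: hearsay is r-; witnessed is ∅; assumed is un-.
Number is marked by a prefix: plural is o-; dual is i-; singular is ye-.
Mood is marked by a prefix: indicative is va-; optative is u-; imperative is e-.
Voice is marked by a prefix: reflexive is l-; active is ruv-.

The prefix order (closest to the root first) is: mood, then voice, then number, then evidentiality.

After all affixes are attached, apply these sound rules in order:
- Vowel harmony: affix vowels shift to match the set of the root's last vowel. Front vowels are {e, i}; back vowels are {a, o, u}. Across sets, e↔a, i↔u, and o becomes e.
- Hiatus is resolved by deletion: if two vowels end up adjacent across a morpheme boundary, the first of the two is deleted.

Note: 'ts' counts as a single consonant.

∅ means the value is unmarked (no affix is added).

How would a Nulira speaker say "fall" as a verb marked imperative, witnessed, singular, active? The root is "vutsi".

yerivevutsi

Attach mood imperative e- → evutsi.
Attach voice active ruv- → ruvevutsi.
Attach number singular ye- → yeruvevutsi.
evidentiality = witnessed: zero marking, form stays yeruvevutsi.
Apply vowel harmony: yeruvevutsi → yerivevutsi.
Vowel deletion: no change.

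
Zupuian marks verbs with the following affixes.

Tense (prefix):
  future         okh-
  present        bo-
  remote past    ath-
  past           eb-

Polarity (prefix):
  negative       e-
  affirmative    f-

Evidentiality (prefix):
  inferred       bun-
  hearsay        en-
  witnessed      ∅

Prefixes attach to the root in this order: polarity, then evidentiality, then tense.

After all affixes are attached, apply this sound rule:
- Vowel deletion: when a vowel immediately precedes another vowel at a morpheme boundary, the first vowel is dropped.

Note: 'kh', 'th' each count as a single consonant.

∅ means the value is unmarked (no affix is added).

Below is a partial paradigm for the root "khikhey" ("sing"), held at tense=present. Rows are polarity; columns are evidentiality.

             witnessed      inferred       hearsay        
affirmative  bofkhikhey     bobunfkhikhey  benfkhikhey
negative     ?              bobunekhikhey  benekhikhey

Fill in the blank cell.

bekhikhey

Attach polarity negative e- → ekhikhey.
evidentiality = witnessed: zero marking, form stays ekhikhey.
Attach tense present bo- → boekhikhey.
Apply vowel deletion: boekhikhey → bekhikhey.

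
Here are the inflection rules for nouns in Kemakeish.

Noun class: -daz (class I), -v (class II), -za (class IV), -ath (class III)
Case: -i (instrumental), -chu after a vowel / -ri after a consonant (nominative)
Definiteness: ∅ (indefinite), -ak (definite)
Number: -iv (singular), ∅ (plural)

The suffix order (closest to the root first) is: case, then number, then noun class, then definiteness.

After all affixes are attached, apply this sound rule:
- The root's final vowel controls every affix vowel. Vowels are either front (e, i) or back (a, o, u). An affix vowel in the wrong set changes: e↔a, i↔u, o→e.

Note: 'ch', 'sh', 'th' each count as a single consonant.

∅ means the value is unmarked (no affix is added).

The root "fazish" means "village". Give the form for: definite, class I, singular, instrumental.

fazishiivdezek

Attach case instrumental -i → fazishi.
Attach number singular -iv → fazishiiv.
Attach noun class class I -daz → fazishiivdaz.
Attach definiteness definite -ak → fazishiivdazak.
Apply vowel harmony: fazishiivdazak → fazishiivdezek.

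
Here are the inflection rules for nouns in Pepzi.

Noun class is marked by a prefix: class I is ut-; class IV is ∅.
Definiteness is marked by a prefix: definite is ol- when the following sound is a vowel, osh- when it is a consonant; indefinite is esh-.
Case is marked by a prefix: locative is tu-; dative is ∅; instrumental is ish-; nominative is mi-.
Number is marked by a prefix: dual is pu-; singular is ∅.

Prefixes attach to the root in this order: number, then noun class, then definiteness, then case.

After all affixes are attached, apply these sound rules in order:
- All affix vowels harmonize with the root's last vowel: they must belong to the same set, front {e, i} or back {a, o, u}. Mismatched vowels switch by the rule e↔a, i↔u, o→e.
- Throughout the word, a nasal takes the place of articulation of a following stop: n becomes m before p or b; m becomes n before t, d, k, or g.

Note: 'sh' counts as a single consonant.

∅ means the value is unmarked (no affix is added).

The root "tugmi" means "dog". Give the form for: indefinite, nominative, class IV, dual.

mieshpitugmi

Attach number dual pu- → putugmi.
noun class = class IV: zero marking, form stays putugmi.
Attach definiteness indefinite esh- → eshputugmi.
Attach case nominative mi- → mieshputugmi.
Apply vowel harmony: mieshputugmi → mieshpitugmi.
Nasal assimilation: no change.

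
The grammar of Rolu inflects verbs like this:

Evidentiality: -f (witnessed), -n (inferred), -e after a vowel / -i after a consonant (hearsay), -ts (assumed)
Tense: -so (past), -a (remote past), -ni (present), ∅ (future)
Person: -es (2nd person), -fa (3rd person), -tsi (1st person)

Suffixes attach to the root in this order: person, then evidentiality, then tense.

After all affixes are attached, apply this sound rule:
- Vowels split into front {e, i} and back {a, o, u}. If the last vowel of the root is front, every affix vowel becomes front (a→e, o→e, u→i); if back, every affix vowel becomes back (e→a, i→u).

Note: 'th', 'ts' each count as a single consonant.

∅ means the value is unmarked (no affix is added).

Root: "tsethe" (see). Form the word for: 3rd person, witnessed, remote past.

tsethefefe

Attach person 3rd person -fa → tsethefa.
Attach evidentiality witnessed -f → tsethefaf.
Attach tense remote past -a → tsethefafa.
Apply vowel harmony: tsethefafa → tsethefefe.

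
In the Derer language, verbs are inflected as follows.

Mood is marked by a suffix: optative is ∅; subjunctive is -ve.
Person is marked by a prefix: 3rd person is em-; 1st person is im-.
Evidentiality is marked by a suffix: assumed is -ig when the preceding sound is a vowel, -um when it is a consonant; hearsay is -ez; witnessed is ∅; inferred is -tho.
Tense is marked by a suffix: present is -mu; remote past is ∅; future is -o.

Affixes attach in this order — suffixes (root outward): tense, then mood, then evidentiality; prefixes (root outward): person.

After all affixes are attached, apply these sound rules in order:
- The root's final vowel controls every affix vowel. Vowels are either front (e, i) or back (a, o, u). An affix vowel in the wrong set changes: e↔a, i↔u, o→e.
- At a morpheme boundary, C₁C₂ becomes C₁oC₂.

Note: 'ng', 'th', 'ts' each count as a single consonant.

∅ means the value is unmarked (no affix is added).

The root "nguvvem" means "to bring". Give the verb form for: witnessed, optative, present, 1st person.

imonguvvemomi

Attach tense present -mu → nguvvemmu.
Attach person 1st person im- → imnguvvemmu.
mood = optative: zero marking, form stays imnguvvemmu.
evidentiality = witnessed: zero marking, form stays imnguvvemmu.
Apply vowel harmony: imnguvvemmu → imnguvvemmi.
Apply epenthesis: imnguvvemmi → imonguvvemomi.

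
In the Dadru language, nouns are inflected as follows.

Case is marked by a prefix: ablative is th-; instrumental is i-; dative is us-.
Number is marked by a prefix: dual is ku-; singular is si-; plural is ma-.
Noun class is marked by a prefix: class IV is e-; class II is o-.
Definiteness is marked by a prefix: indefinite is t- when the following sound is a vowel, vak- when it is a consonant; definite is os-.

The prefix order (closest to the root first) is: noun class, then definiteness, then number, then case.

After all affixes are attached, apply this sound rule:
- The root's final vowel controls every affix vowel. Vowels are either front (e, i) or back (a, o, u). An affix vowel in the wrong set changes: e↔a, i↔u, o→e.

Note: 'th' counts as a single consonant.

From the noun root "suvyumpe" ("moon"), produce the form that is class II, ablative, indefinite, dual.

Attach noun class class II o- → osuvyumpe.
Attach definiteness indefinite t- (before vowel 'o') → tosuvyumpe.
Attach number dual ku- → kutosuvyumpe.
Attach case ablative th- → thkutosuvyumpe.
Apply vowel harmony: thkutosuvyumpe → thkitesuvyumpe.

thkitesuvyumpe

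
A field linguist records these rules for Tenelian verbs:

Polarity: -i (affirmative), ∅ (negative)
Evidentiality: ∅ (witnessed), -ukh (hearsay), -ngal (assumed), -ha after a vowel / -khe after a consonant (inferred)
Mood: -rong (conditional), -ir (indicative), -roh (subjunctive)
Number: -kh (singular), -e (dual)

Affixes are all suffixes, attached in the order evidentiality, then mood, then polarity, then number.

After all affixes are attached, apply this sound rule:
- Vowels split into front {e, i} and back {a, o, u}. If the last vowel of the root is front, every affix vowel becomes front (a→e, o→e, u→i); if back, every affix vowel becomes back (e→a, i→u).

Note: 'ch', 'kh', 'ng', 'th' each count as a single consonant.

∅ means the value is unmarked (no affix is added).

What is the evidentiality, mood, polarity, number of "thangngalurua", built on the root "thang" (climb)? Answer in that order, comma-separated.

Segment: thang-ngal-ir-i-e.
evidentiality: -ngal → assumed.
mood: -ir → indicative.
polarity: -i → affirmative.
number: -e → dual.

assumed, indicative, affirmative, dual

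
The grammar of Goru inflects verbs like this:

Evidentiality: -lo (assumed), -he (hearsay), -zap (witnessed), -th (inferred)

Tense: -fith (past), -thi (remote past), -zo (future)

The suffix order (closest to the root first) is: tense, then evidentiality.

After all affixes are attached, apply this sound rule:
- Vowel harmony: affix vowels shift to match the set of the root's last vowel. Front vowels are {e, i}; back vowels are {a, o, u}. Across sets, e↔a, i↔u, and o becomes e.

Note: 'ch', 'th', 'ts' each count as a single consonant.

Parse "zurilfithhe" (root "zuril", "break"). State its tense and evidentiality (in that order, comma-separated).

past, hearsay

Segment: zuril-fith-he.
tense: -fith → past.
evidentiality: -he → hearsay.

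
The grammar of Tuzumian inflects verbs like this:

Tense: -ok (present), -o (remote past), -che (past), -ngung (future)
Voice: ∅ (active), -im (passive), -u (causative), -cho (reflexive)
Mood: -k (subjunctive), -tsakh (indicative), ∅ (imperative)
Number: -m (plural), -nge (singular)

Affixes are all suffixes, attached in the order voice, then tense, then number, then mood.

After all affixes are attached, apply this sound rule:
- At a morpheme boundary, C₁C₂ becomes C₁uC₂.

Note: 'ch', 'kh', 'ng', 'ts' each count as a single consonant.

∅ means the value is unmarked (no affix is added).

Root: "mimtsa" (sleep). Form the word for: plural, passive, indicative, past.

Attach voice passive -im → mimtsaim.
Attach tense past -che → mimtsaimche.
Attach number plural -m → mimtsaimchem.
Attach mood indicative -tsakh → mimtsaimchemtsakh.
Apply epenthesis: mimtsaimchemtsakh → mimtsaimuchemutsakh.

mimtsaimuchemutsakh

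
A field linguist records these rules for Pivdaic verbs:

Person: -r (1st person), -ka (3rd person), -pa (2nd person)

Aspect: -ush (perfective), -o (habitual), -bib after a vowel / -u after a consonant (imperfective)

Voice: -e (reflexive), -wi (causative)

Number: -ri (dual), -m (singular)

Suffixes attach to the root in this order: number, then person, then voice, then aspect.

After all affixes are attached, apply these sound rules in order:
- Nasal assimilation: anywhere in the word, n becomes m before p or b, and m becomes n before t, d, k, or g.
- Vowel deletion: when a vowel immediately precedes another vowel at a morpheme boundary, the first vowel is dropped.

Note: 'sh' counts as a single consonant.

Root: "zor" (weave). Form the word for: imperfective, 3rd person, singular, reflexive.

zornkebib

Attach number singular -m → zorm.
Attach person 3rd person -ka → zormka.
Attach voice reflexive -e → zormkae.
Attach aspect imperfective -bib (after vowel 'e') → zormkaebib.
Apply nasal assimilation: zormkaebib → zornkaebib.
Apply vowel deletion: zornkaebib → zornkebib.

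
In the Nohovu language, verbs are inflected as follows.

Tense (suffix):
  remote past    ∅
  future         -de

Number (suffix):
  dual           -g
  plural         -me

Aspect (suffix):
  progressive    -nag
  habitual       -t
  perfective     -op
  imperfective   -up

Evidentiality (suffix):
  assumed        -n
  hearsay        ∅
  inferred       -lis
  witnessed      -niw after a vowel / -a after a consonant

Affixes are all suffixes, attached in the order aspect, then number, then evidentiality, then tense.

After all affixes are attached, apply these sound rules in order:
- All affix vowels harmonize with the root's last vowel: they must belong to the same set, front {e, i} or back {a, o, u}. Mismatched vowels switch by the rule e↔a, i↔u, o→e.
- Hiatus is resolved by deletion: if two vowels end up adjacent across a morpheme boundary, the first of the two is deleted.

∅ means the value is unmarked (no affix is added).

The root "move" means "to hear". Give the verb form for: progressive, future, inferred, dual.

Attach aspect progressive -nag → movenag.
Attach number dual -g → movenagg.
Attach evidentiality inferred -lis → movenagglis.
Attach tense future -de → movenagglisde.
Apply vowel harmony: movenagglisde → movenegglisde.
Vowel deletion: no change.

movenegglisde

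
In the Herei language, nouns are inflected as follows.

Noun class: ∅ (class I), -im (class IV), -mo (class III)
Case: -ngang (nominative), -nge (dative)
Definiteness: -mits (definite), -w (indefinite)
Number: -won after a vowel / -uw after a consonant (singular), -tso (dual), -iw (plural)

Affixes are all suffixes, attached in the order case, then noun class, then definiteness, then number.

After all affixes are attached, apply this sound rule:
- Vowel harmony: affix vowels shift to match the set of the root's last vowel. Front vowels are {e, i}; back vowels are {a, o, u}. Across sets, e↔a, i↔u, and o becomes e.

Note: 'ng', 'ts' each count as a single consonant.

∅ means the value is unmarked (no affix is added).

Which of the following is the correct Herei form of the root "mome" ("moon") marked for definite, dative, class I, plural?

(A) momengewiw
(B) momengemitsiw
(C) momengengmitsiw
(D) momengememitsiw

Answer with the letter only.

B

Attach case dative -nge → momenge.
noun class = class I: zero marking, form stays momenge.
Attach definiteness definite -mits → momengemits.
Attach number plural -iw → momengemitsiw.
Vowel harmony: no change.
So the correct form is momengemitsiw, option (B).
(C) momengengmitsiw is wrong: it uses nominative instead of dative for case.
(D) momengememitsiw is wrong: it uses class III instead of class I for noun class.
(A) momengewiw is wrong: it uses indefinite instead of definite for definiteness.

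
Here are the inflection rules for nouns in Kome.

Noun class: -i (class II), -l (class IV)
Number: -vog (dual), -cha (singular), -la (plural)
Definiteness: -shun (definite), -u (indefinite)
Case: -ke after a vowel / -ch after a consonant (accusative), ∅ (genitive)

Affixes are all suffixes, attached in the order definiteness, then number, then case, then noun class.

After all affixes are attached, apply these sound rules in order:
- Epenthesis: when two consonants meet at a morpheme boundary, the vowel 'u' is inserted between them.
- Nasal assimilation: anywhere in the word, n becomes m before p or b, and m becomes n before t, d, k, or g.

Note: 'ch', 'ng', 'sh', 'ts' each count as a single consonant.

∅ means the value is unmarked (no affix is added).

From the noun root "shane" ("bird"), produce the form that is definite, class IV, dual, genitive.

Attach definiteness definite -shun → shaneshun.
Attach number dual -vog → shaneshunvog.
case = genitive: zero marking, form stays shaneshunvog.
Attach noun class class IV -l → shaneshunvogl.
Apply epenthesis: shaneshunvogl → shaneshunuvogul.
Nasal assimilation: no change.

shaneshunuvogul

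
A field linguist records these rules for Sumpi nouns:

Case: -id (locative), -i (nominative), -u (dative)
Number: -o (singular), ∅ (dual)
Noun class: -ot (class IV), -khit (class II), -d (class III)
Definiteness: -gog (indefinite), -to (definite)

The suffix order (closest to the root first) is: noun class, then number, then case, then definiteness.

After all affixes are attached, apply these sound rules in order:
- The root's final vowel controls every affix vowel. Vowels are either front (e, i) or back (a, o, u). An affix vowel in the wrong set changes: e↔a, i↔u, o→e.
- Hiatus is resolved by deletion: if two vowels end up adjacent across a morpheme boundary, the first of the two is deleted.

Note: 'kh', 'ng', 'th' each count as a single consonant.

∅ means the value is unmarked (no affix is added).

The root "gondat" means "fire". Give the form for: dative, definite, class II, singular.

gondatkhututo

Attach noun class class II -khit → gondatkhit.
Attach number singular -o → gondatkhito.
Attach case dative -u → gondatkhitou.
Attach definiteness definite -to → gondatkhitouto.
Apply vowel harmony: gondatkhitouto → gondatkhutouto.
Apply vowel deletion: gondatkhutouto → gondatkhututo.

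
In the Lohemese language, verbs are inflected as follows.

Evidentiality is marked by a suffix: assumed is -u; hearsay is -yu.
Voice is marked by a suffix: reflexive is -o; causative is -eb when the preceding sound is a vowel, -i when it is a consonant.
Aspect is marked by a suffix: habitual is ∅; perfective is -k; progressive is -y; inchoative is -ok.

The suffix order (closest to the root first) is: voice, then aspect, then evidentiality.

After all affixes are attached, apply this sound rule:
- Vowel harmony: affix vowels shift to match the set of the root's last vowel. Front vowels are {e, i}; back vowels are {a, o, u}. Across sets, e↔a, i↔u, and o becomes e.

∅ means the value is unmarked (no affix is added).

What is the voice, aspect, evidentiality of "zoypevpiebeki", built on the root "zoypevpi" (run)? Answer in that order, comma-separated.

causative, inchoative, assumed

Segment: zoypevpi-eb-ok-u.
voice: -eb/i → causative.
aspect: -ok → inchoative.
evidentiality: -u → assumed.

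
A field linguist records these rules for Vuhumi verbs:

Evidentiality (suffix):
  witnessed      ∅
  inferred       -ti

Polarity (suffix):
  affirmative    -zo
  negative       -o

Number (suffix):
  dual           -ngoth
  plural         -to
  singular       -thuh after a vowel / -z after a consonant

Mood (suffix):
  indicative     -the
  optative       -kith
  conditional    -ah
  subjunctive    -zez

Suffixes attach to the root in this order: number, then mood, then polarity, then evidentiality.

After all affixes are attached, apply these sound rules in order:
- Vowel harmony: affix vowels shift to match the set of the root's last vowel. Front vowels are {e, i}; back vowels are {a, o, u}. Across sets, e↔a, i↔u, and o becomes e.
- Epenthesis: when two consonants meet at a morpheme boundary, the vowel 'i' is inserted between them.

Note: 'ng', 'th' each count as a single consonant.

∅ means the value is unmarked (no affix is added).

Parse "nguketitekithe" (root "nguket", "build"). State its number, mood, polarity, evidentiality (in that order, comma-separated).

plural, optative, negative, witnessed

Segment: nguket-to-kith-o.
number: -to → plural.
mood: -kith → optative.
polarity: -o → negative.
evidentiality: ∅ → witnessed.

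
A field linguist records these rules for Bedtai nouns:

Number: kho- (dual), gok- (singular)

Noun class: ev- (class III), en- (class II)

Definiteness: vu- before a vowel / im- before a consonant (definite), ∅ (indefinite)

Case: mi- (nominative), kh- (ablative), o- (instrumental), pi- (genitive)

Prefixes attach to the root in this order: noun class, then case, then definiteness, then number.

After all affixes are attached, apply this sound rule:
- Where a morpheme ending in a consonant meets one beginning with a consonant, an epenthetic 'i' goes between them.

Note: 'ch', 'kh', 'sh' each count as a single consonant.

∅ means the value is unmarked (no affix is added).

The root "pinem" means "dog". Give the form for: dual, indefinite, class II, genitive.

khopienipinem

Attach noun class class II en- → enpinem.
Attach case genitive pi- → pienpinem.
definiteness = indefinite: zero marking, form stays pienpinem.
Attach number dual kho- → khopienpinem.
Apply epenthesis: khopienpinem → khopienipinem.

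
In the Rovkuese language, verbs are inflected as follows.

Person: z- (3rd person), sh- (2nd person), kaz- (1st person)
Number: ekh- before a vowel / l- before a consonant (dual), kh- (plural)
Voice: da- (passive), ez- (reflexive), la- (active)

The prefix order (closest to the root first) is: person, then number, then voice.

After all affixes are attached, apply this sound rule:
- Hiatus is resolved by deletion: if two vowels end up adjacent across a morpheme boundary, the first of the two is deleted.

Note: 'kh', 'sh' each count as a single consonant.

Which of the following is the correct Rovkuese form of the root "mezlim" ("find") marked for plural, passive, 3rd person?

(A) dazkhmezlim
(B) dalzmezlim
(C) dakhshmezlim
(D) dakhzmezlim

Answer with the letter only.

D

Attach person 3rd person z- → zmezlim.
Attach number plural kh- → khzmezlim.
Attach voice passive da- → dakhzmezlim.
Vowel deletion: no change.
So the correct form is dakhzmezlim, option (D).
(B) dalzmezlim is wrong: it uses dual instead of plural for number.
(A) dazkhmezlim is wrong: it has the affixes in the wrong order.
(C) dakhshmezlim is wrong: it uses 2nd person instead of 3rd person for person.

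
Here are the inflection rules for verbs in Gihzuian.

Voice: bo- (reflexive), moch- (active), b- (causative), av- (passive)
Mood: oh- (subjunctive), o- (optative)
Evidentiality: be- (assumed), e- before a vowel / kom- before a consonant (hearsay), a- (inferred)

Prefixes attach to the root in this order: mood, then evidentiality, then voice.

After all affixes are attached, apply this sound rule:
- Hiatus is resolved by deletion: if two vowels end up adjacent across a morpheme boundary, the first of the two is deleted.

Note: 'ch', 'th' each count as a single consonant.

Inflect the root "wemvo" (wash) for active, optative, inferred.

Attach mood optative o- → owemvo.
Attach evidentiality inferred a- → aowemvo.
Attach voice active moch- → mochaowemvo.
Apply vowel deletion: mochaowemvo → mochowemvo.

mochowemvo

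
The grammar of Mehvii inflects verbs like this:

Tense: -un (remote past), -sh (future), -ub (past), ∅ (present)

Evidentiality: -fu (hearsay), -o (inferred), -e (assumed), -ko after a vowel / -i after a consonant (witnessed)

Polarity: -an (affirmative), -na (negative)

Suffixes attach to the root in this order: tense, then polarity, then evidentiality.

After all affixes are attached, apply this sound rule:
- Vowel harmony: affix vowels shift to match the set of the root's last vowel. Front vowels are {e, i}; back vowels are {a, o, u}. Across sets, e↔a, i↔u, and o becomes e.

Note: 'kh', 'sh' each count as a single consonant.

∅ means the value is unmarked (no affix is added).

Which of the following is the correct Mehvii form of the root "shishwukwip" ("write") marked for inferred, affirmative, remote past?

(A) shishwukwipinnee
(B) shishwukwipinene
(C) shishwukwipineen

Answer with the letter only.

B

Attach tense remote past -un → shishwukwipun.
Attach polarity affirmative -an → shishwukwipunan.
Attach evidentiality inferred -o → shishwukwipunano.
Apply vowel harmony: shishwukwipunano → shishwukwipinene.
So the correct form is shishwukwipinene, option (B).
(C) shishwukwipineen is wrong: it has the affixes in the wrong order.
(A) shishwukwipinnee is wrong: it uses negative instead of affirmative for polarity.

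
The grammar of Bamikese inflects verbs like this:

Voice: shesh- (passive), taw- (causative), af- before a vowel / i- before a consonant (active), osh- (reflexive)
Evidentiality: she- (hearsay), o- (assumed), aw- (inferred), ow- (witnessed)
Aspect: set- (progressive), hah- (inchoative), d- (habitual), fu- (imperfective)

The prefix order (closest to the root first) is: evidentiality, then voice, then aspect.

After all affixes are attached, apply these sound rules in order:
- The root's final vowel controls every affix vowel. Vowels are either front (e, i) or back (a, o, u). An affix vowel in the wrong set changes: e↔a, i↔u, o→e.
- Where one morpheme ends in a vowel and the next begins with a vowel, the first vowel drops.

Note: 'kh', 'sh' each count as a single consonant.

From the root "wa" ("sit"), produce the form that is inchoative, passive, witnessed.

hahshashowwa

Attach evidentiality witnessed ow- → owwa.
Attach voice passive shesh- → sheshowwa.
Attach aspect inchoative hah- → hahsheshowwa.
Apply vowel harmony: hahsheshowwa → hahshashowwa.
Vowel deletion: no change.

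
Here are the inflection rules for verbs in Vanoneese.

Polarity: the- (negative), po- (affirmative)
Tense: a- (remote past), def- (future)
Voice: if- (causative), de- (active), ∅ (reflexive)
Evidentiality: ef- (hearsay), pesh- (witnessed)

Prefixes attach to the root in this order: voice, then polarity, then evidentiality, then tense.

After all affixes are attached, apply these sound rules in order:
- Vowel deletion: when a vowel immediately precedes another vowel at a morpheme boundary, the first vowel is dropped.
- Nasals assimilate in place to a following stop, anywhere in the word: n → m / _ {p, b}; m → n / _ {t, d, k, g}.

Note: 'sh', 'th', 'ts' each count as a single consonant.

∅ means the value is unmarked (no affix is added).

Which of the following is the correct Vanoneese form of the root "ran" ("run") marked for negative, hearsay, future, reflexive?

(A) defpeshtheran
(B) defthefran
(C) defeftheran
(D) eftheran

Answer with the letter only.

voice = reflexive: zero marking, form stays ran.
Attach polarity negative the- → theran.
Attach evidentiality hearsay ef- → eftheran.
Attach tense future def- → defeftheran.
Vowel deletion: no change.
Nasal assimilation: no change.
So the correct form is defeftheran, option (C).
(B) defthefran is wrong: it has the affixes in the wrong order.
(D) eftheran is wrong: it uses remote past instead of future for tense.
(A) defpeshtheran is wrong: it uses witnessed instead of hearsay for evidentiality.

C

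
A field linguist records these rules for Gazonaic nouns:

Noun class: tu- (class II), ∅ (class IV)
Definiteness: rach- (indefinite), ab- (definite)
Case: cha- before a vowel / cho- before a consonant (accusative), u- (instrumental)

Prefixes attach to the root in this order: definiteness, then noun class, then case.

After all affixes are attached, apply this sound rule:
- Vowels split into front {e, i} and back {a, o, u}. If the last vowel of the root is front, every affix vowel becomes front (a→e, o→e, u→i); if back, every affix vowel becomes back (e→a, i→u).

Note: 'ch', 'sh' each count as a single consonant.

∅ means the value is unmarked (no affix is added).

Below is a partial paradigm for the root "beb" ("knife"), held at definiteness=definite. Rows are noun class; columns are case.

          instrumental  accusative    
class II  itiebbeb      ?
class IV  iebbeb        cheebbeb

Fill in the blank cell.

chetiebbeb

Attach definiteness definite ab- → abbeb.
Attach noun class class II tu- → tuabbeb.
Attach case accusative cho- (before consonant 't') → chotuabbeb.
Apply vowel harmony: chotuabbeb → chetiebbeb.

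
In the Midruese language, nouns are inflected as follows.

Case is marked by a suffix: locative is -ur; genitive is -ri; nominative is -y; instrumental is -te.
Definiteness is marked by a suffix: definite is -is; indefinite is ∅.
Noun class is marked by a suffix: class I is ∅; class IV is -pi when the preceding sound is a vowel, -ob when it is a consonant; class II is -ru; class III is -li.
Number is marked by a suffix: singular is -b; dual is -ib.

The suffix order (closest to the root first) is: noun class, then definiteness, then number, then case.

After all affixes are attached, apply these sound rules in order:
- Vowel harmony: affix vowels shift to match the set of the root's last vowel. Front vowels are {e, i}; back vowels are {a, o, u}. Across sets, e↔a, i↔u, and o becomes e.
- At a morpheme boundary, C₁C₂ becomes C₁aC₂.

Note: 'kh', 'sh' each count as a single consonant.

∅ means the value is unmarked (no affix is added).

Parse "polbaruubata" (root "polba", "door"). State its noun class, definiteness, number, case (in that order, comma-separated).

class II, indefinite, dual, instrumental

Segment: polba-ru-ib-te.
noun class: -ru → class II.
definiteness: ∅ → indefinite.
number: -ib → dual.
case: -te → instrumental.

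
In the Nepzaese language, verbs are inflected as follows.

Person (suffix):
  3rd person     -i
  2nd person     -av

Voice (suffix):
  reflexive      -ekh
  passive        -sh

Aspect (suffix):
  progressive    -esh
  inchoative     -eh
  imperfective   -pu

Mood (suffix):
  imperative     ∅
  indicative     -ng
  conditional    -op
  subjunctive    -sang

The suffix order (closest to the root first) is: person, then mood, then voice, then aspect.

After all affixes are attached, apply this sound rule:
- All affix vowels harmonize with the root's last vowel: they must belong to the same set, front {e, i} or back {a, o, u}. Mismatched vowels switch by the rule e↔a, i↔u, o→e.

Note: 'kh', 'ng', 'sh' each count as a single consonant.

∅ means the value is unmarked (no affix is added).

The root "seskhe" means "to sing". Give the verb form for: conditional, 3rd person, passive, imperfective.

Attach person 3rd person -i → seskhei.
Attach mood conditional -op → seskheiop.
Attach voice passive -sh → seskheiopsh.
Attach aspect imperfective -pu → seskheiopshpu.
Apply vowel harmony: seskheiopshpu → seskheiepshpi.

seskheiepshpi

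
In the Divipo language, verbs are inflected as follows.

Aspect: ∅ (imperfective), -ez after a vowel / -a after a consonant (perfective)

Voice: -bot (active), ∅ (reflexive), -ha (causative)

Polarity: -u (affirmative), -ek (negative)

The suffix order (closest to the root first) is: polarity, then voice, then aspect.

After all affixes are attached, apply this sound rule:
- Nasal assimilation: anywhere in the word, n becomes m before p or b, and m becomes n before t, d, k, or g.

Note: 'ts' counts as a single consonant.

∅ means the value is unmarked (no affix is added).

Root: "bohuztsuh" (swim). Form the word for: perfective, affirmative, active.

bohuztsuhubota

Attach polarity affirmative -u → bohuztsuhu.
Attach voice active -bot → bohuztsuhubot.
Attach aspect perfective -a (after consonant 't') → bohuztsuhubota.
Nasal assimilation: no change.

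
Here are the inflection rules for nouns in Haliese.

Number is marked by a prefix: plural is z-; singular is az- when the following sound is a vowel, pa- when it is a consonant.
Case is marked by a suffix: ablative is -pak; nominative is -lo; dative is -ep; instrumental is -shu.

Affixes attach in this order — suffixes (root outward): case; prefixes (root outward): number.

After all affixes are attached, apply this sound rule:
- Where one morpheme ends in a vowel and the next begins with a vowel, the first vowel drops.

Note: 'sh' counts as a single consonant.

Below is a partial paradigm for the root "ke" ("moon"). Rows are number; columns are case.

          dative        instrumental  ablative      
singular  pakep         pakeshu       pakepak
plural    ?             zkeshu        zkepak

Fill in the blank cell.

Attach number plural z- → zke.
Attach case dative -ep → zkeep.
Apply vowel deletion: zkeep → zkep.

zkep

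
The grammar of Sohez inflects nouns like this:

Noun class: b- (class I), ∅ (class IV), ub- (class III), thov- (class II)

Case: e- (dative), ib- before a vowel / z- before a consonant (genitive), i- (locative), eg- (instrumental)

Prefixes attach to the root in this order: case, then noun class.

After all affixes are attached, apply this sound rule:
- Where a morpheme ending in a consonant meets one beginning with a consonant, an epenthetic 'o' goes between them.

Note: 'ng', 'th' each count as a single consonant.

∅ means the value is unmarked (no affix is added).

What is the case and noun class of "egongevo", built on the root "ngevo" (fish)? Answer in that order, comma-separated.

Segment: eg-ngevo.
case: eg- → instrumental.
noun class: ∅ → class IV.

instrumental, class IV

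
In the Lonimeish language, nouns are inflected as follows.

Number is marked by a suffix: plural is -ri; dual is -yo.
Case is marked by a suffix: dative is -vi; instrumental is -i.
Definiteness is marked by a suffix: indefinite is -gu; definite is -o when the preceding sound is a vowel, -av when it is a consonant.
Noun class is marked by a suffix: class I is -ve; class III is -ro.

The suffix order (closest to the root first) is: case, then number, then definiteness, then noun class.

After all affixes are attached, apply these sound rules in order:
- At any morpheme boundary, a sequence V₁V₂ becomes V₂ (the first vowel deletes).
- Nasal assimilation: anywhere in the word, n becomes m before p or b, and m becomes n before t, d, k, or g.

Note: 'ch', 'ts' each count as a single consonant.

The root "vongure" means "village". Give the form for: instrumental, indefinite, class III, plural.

Attach case instrumental -i → vongurei.
Attach number plural -ri → vongureiri.
Attach definiteness indefinite -gu → vongureirigu.
Attach noun class class III -ro → vongureiriguro.
Apply vowel deletion: vongureiriguro → vonguririguro.
Nasal assimilation: no change.

vonguririguro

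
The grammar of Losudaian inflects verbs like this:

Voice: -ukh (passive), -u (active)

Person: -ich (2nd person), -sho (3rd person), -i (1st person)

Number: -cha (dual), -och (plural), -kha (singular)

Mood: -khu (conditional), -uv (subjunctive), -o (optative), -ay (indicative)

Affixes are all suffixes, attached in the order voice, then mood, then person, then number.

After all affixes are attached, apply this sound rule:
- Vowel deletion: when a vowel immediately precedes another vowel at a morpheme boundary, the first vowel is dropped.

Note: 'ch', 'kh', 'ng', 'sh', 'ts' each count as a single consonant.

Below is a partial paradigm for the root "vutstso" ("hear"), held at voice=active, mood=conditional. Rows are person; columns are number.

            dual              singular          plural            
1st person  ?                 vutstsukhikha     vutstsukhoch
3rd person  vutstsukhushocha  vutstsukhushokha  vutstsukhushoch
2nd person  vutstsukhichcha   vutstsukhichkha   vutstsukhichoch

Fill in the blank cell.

Attach voice active -u → vutstsou.
Attach mood conditional -khu → vutstsoukhu.
Attach person 1st person -i → vutstsoukhui.
Attach number dual -cha → vutstsoukhuicha.
Apply vowel deletion: vutstsoukhuicha → vutstsukhicha.

vutstsukhicha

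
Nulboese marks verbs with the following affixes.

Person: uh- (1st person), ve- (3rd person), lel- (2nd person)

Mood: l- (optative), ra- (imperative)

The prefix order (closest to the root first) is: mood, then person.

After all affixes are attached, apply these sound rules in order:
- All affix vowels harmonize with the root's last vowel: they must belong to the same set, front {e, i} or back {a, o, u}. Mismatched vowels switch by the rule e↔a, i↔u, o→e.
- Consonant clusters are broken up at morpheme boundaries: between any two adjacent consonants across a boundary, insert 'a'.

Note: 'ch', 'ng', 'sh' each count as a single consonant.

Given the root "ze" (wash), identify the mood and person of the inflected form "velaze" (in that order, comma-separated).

Segment: ve-l-ze.
mood: l- → optative.
person: ve- → 3rd person.

optative, 3rd person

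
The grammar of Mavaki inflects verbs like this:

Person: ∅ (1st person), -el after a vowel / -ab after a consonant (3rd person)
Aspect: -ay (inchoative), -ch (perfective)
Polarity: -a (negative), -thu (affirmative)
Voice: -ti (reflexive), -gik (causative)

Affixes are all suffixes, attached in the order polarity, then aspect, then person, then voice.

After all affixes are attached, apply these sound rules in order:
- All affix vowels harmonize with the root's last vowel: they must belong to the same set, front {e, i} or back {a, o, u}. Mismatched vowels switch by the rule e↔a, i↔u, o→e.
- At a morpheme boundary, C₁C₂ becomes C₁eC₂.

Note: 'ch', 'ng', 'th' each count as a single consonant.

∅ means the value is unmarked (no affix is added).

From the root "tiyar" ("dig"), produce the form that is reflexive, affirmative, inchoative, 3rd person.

tiyarethuayabetu

Attach polarity affirmative -thu → tiyarthu.
Attach aspect inchoative -ay → tiyarthuay.
Attach person 3rd person -ab (after consonant 'y') → tiyarthuayab.
Attach voice reflexive -ti → tiyarthuayabti.
Apply vowel harmony: tiyarthuayabti → tiyarthuayabtu.
Apply epenthesis: tiyarthuayabtu → tiyarethuayabetu.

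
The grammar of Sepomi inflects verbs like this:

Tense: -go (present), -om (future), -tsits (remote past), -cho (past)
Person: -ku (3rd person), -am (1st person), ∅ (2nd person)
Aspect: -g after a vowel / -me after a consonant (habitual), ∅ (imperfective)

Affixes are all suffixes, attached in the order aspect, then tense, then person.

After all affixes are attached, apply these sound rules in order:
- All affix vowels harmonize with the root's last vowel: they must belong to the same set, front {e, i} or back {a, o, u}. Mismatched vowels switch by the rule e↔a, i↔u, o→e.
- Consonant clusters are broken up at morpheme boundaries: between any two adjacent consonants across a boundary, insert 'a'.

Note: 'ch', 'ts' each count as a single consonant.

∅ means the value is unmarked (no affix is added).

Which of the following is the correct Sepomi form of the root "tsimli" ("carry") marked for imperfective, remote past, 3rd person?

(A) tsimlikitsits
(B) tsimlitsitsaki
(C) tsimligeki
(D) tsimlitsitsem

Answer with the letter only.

aspect = imperfective: zero marking, form stays tsimli.
Attach tense remote past -tsits → tsimlitsits.
Attach person 3rd person -ku → tsimlitsitsku.
Apply vowel harmony: tsimlitsitsku → tsimlitsitski.
Apply epenthesis: tsimlitsitski → tsimlitsitsaki.
So the correct form is tsimlitsitsaki, option (B).
(D) tsimlitsitsem is wrong: it uses 1st person instead of 3rd person for person.
(A) tsimlikitsits is wrong: it has the affixes in the wrong order.
(C) tsimligeki is wrong: it uses present instead of remote past for tense.

B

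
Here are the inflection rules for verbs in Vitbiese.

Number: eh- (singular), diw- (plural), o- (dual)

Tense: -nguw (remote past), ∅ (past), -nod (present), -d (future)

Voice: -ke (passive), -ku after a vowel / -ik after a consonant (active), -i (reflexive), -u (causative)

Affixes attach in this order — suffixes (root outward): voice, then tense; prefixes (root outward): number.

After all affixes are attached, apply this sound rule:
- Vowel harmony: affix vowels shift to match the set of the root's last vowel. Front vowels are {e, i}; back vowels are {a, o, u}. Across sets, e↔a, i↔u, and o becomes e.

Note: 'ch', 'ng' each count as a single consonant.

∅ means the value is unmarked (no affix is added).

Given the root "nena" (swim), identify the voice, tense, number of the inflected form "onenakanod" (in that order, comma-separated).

passive, present, dual

Segment: o-nena-ke-nod.
voice: -ke → passive.
tense: -nod → present.
number: o- → dual.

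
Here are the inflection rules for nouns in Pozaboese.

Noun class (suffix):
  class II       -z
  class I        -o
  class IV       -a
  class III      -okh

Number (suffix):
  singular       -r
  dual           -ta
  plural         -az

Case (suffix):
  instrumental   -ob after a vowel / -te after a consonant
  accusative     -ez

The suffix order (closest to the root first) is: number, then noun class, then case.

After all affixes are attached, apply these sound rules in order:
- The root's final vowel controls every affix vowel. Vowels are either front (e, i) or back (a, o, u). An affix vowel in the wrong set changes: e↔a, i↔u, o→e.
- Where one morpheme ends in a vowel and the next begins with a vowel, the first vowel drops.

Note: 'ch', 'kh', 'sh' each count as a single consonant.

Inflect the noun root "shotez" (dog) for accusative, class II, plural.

Attach number plural -az → shotezaz.
Attach noun class class II -z → shotezazz.
Attach case accusative -ez → shotezazzez.
Apply vowel harmony: shotezazzez → shotezezzez.
Vowel deletion: no change.

shotezezzez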